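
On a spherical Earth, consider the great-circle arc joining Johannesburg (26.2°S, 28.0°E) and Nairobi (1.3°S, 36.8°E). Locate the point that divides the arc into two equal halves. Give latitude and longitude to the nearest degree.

Convert each endpoint to a unit vector on the sphere (x = cos φ cos λ, y = cos φ sin λ, z = sin φ).
The central angle between the endpoints is δ = arccos(p₁·p₂) ≈ 0.459 rad (26.3°).
Interpolate at f = 1/2 with slerp weights a = sin((1−f)δ)/sin δ ≈ 0.513, b = sin(fδ)/sin δ ≈ 0.513.
p = a·p₁ + b·p₂ ≈ (0.818, 0.524, -0.238); φ = arcsin(p_z) ≈ -13.79°, λ = atan2(p_y, p_x) ≈ 32.64°.

≈ 14°S, 33°E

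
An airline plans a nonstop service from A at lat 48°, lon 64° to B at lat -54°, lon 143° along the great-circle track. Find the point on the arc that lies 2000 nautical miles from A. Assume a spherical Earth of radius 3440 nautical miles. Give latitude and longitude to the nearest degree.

≈ lat 21°, lon 87°

Write both endpoints as unit vectors p₁, p₂ with components (cos φ cos λ, cos φ sin λ, sin φ).
The central angle between the endpoints is δ = arccos(p₁·p₂) ≈ 2.125 rad (121.7°). The total great-circle distance is δ·R ≈ 2.125 × 3440 ≈ 7310 nmi, so the target fraction is f = 2000/7310 ≈ 0.274.
Interpolate at f ≈ 0.274 with slerp weights a = sin((1−f)δ)/sin δ ≈ 1.176, b = sin(fδ)/sin δ ≈ 0.646.
p = a·p₁ + b·p₂ ≈ (0.042, 0.935, 0.351); φ = arcsin(p_z) ≈ 20.55°, λ = atan2(p_y, p_x) ≈ 87.45°.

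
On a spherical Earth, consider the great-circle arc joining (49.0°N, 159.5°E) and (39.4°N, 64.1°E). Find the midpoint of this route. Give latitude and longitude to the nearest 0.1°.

≈ (55.2°N, 106.7°E)

From cos δ = sin φ₁ sin φ₂ + cos φ₁ cos φ₂ cos Δλ, the central angle is δ ≈ 1.125 rad (64.4°).
Interpolate at f = 1/2 with slerp weights a = sin((1−f)δ)/sin δ ≈ 0.591, b = sin(fδ)/sin δ ≈ 0.591.
p = a·p₁ + b·p₂ ≈ (-0.164, 0.547, 0.821); φ = arcsin(p_z) ≈ 55.21°, λ = atan2(p_y, p_x) ≈ 106.67°.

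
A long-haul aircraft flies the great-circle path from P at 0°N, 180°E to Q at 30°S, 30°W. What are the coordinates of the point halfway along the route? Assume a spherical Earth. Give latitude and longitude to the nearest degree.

≈ 45°S, 120°W

Write both endpoints as unit vectors p₁, p₂ with components (cos φ cos λ, cos φ sin λ, sin φ).
The central angle between the endpoints is δ = arccos(p₁·p₂) ≈ 2.419 rad (138.6°).
Interpolate at f = 1/2 with slerp weights a = sin((1−f)δ)/sin δ ≈ 1.414, b = sin(fδ)/sin δ ≈ 1.414.
p = a·p₁ + b·p₂ ≈ (-0.354, -0.612, -0.707); φ = arcsin(p_z) ≈ -45.00°, λ = atan2(p_y, p_x) ≈ -120.00°.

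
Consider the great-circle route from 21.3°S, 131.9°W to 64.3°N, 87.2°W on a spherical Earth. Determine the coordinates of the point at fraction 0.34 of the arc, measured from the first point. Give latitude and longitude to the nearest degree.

≈ 9°N, 123°W

Convert each endpoint to a unit vector on the sphere (x = cos φ cos λ, y = cos φ sin λ, z = sin φ).
The central angle between the endpoints is δ = arccos(p₁·p₂) ≈ 1.611 rad (92.3°).
Interpolate at f = 0.34 with slerp weights a = sin((1−f)δ)/sin δ ≈ 0.875, b = sin(fδ)/sin δ ≈ 0.521.
p = a·p₁ + b·p₂ ≈ (-0.533, -0.832, 0.152); φ = arcsin(p_z) ≈ 8.74°, λ = atan2(p_y, p_x) ≈ -122.64°.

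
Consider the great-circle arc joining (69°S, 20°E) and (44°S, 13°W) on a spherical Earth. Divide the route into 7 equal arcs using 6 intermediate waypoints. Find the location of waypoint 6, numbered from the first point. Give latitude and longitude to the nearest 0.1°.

≈ (47.9°S, 10.5°W)

From cos δ = sin φ₁ sin φ₂ + cos φ₁ cos φ₂ cos Δλ, the central angle is δ ≈ 0.526 rad (30.1°).
Interpolate at f = 6/7 with slerp weights a = sin((1−f)δ)/sin δ ≈ 0.150, b = sin(fδ)/sin δ ≈ 0.868.
p = a·p₁ + b·p₂ ≈ (0.659, -0.122, -0.742); φ = arcsin(p_z) ≈ -47.94°, λ = atan2(p_y, p_x) ≈ -10.50°.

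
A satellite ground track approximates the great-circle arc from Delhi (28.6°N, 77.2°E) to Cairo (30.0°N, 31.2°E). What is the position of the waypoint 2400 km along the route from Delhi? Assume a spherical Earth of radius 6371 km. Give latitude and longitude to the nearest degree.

≈ 31°N, 52°E

Convert each endpoint to a unit vector on the sphere (x = cos φ cos λ, y = cos φ sin λ, z = sin φ).
The central angle between the endpoints is δ = arccos(p₁·p₂) ≈ 0.696 rad (39.9°). The total great-circle distance is δ·R ≈ 0.696 × 6371 ≈ 4433 km, so the target fraction is f = 2400/4433 ≈ 0.541.
Interpolate at f ≈ 0.541 with slerp weights a = sin((1−f)δ)/sin δ ≈ 0.489, b = sin(fδ)/sin δ ≈ 0.574.
p = a·p₁ + b·p₂ ≈ (0.520, 0.676, 0.521); φ = arcsin(p_z) ≈ 31.41°, λ = atan2(p_y, p_x) ≈ 52.43°.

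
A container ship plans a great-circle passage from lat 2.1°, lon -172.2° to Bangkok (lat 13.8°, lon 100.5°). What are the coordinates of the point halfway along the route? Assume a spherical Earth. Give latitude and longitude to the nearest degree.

≈ lat 11°, lon 145°

Write both endpoints as unit vectors p₁, p₂ with components (cos φ cos λ, cos φ sin λ, sin φ).
The central angle between the endpoints is δ = arccos(p₁·p₂) ≈ 1.516 rad (86.9°).
Interpolate at f = 1/2 with slerp weights a = sin((1−f)δ)/sin δ ≈ 0.689, b = sin(fδ)/sin δ ≈ 0.689.
p = a·p₁ + b·p₂ ≈ (-0.804, 0.564, 0.189); φ = arcsin(p_z) ≈ 10.92°, λ = atan2(p_y, p_x) ≈ 144.93°.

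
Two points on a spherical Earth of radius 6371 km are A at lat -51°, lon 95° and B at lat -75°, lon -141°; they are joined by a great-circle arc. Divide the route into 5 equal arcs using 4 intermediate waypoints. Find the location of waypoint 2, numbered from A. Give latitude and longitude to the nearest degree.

The haversine formula gives a central angle δ ≈ 0.851 rad (48.7°) between the endpoints.
Interpolate at f = 2/5 with slerp weights a = sin((1−f)δ)/sin δ ≈ 0.650, b = sin(fδ)/sin δ ≈ 0.444.
p = a·p₁ + b·p₂ ≈ (-0.125, 0.335, -0.934); φ = arcsin(p_z) ≈ -69.04°, λ = atan2(p_y, p_x) ≈ 110.45°.

≈ lat -69°, lon 110°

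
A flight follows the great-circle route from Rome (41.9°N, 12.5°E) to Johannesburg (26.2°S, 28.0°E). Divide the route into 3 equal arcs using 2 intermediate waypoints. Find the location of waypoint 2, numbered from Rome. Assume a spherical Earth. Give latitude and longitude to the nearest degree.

The haversine formula gives a central angle δ ≈ 1.215 rad (69.6°) between the endpoints.
Interpolate at f = 2/3 with slerp weights a = sin((1−f)δ)/sin δ ≈ 0.420, b = sin(fδ)/sin δ ≈ 0.773.
p = a·p₁ + b·p₂ ≈ (0.917, 0.393, -0.060); φ = arcsin(p_z) ≈ -3.46°, λ = atan2(p_y, p_x) ≈ 23.20°.

≈ 3°S, 23°E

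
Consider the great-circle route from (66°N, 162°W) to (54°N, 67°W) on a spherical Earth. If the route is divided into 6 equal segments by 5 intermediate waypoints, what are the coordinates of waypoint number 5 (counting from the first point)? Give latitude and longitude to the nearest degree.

From cos δ = sin φ₁ sin φ₂ + cos φ₁ cos φ₂ cos Δλ, the central angle is δ ≈ 0.770 rad (44.1°).
Interpolate at f = 5/6 with slerp weights a = sin((1−f)δ)/sin δ ≈ 0.184, b = sin(fδ)/sin δ ≈ 0.860.
p = a·p₁ + b·p₂ ≈ (0.126, -0.488, 0.863); φ = arcsin(p_z) ≈ 59.71°, λ = atan2(p_y, p_x) ≈ -75.49°.

≈ (60°N, 75°W)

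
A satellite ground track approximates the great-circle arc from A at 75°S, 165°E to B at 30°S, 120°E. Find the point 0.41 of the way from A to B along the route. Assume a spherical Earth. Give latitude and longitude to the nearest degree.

Write both endpoints as unit vectors p₁, p₂ with components (cos φ cos λ, cos φ sin λ, sin φ).
The central angle between the endpoints is δ = arccos(p₁·p₂) ≈ 0.874 rad (50.1°).
Interpolate at f = 0.41 with slerp weights a = sin((1−f)δ)/sin δ ≈ 0.643, b = sin(fδ)/sin δ ≈ 0.457.
p = a·p₁ + b·p₂ ≈ (-0.359, 0.386, -0.850); φ = arcsin(p_z) ≈ -58.19°, λ = atan2(p_y, p_x) ≈ 132.90°.

≈ 58°S, 133°E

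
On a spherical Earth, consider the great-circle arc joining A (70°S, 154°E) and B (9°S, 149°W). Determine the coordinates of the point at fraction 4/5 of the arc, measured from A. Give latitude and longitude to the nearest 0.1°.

Write both endpoints as unit vectors p₁, p₂ with components (cos φ cos λ, cos φ sin λ, sin φ).
The central angle between the endpoints is δ = arccos(p₁·p₂) ≈ 1.233 rad (70.7°).
Interpolate at f = 4/5 with slerp weights a = sin((1−f)δ)/sin δ ≈ 0.259, b = sin(fδ)/sin δ ≈ 0.884.
p = a·p₁ + b·p₂ ≈ (-0.828, -0.411, -0.381); φ = arcsin(p_z) ≈ -22.43°, λ = atan2(p_y, p_x) ≈ -153.61°.

≈ (22.4°S, 153.6°W)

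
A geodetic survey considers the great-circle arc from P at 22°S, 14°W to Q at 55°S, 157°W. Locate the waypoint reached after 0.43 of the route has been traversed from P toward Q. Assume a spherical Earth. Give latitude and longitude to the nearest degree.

≈ 59°S, 41°W

Write both endpoints as unit vectors p₁, p₂ with components (cos φ cos λ, cos φ sin λ, sin φ).
The central angle between the endpoints is δ = arccos(p₁·p₂) ≈ 1.689 rad (96.8°).
Interpolate at f = 0.43 with slerp weights a = sin((1−f)δ)/sin δ ≈ 0.826, b = sin(fδ)/sin δ ≈ 0.669.
p = a·p₁ + b·p₂ ≈ (0.390, -0.335, -0.857); φ = arcsin(p_z) ≈ -59.03°, λ = atan2(p_y, p_x) ≈ -40.65°.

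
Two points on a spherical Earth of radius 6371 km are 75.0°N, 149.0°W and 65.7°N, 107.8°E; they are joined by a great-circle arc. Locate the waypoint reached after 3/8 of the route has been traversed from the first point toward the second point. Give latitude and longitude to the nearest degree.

Convert each endpoint to a unit vector on the sphere (x = cos φ cos λ, y = cos φ sin λ, z = sin φ).
The central angle between the endpoints is δ = arccos(p₁·p₂) ≈ 0.543 rad (31.1°).
Interpolate at f = 3/8 with slerp weights a = sin((1−f)δ)/sin δ ≈ 0.644, b = sin(fδ)/sin δ ≈ 0.391.
p = a·p₁ + b·p₂ ≈ (-0.192, 0.067, 0.979); φ = arcsin(p_z) ≈ 78.25°, λ = atan2(p_y, p_x) ≈ 160.66°.

≈ 78°N, 161°E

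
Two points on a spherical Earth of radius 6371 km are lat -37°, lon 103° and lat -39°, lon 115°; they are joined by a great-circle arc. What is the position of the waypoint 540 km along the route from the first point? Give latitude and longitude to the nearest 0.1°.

≈ lat -38.2°, lon 109.0°

Write both endpoints as unit vectors p₁, p₂ with components (cos φ cos λ, cos φ sin λ, sin φ).
The central angle between the endpoints is δ = arccos(p₁·p₂) ≈ 0.169 rad (9.7°). The total great-circle distance is δ·R ≈ 0.169 × 6371 ≈ 1074 km, so the target fraction is f = 540/1074 ≈ 0.503.
Interpolate at f ≈ 0.503 with slerp weights a = sin((1−f)δ)/sin δ ≈ 0.499, b = sin(fδ)/sin δ ≈ 0.505.
p = a·p₁ + b·p₂ ≈ (-0.255, 0.744, -0.618); φ = arcsin(p_z) ≈ -38.16°, λ = atan2(p_y, p_x) ≈ 108.95°.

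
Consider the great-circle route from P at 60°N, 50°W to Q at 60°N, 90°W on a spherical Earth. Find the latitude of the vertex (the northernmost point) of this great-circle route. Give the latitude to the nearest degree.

≈ 62°N

The great circle lies in the plane with unit normal n̂ = (p₁ × p₂)/|p₁ × p₂|.
Here n̂_z ≈ -0.477; the vertex latitude is φ_max = arccos|n̂_z| ≈ 61.5°.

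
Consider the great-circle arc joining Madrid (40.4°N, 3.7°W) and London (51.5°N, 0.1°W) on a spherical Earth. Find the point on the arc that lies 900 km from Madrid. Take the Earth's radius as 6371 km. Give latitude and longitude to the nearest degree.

≈ (48°N, 1°W)

Convert each endpoint to a unit vector on the sphere (x = cos φ cos λ, y = cos φ sin λ, z = sin φ).
The central angle between the endpoints is δ = arccos(p₁·p₂) ≈ 0.199 rad (11.4°). The total great-circle distance is δ·R ≈ 0.199 × 6371 ≈ 1265 km, so the target fraction is f = 900/1265 ≈ 0.712.
Interpolate at f ≈ 0.712 with slerp weights a = sin((1−f)δ)/sin δ ≈ 0.290, b = sin(fδ)/sin δ ≈ 0.714.
p = a·p₁ + b·p₂ ≈ (0.665, -0.015, 0.747); φ = arcsin(p_z) ≈ 48.31°, λ = atan2(p_y, p_x) ≈ -1.30°.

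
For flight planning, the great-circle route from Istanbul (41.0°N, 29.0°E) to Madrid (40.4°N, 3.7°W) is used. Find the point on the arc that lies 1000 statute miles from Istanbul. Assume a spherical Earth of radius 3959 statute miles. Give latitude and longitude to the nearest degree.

From cos δ = sin φ₁ sin φ₂ + cos φ₁ cos φ₂ cos Δλ, the central angle is δ ≈ 0.430 rad (24.7°). The total great-circle distance is δ·R ≈ 0.430 × 3959 ≈ 1703 mi, so the target fraction is f = 1000/1703 ≈ 0.587.
Interpolate at f ≈ 0.587 with slerp weights a = sin((1−f)δ)/sin δ ≈ 0.424, b = sin(fδ)/sin δ ≈ 0.599.
p = a·p₁ + b·p₂ ≈ (0.735, 0.126, 0.666); φ = arcsin(p_z) ≈ 41.78°, λ = atan2(p_y, p_x) ≈ 9.70°.

≈ 42°N, 10°E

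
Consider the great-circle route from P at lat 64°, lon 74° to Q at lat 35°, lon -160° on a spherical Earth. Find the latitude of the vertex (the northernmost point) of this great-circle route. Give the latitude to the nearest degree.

≈ 72°

The great circle lies in the plane with unit normal n̂ = (p₁ × p₂)/|p₁ × p₂|.
Here n̂_z ≈ +0.305; the vertex latitude is φ_max = arccos|n̂_z| ≈ 72.2°.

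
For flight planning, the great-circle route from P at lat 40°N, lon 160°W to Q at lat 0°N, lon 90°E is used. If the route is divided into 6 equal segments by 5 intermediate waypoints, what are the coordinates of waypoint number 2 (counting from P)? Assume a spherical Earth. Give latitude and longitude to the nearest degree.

≈ lat 39°N, lon 154°E

The haversine formula gives a central angle δ ≈ 1.836 rad (105.2°) between the endpoints.
Interpolate at f = 2/6 with slerp weights a = sin((1−f)δ)/sin δ ≈ 0.974, b = sin(fδ)/sin δ ≈ 0.595.
p = a·p₁ + b·p₂ ≈ (-0.701, 0.340, 0.626); φ = arcsin(p_z) ≈ 38.78°, λ = atan2(p_y, p_x) ≈ 154.14°.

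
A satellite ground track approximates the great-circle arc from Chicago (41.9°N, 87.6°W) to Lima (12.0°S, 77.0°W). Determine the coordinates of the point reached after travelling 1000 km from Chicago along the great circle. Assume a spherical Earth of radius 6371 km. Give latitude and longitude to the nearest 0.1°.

≈ 33.1°N, 85.2°W

Write both endpoints as unit vectors p₁, p₂ with components (cos φ cos λ, cos φ sin λ, sin φ).
The central angle between the endpoints is δ = arccos(p₁·p₂) ≈ 0.956 rad (54.8°). The total great-circle distance is δ·R ≈ 0.956 × 6371 ≈ 6091 km, so the target fraction is f = 1000/6091 ≈ 0.164.
Interpolate at f ≈ 0.164 with slerp weights a = sin((1−f)δ)/sin δ ≈ 0.877, b = sin(fδ)/sin δ ≈ 0.191.
p = a·p₁ + b·p₂ ≈ (0.069, -0.835, 0.546); φ = arcsin(p_z) ≈ 33.10°, λ = atan2(p_y, p_x) ≈ -85.24°.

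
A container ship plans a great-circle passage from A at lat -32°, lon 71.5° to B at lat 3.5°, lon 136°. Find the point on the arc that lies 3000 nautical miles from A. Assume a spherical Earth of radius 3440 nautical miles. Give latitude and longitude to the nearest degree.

≈ lat -9°, lon 119°

Convert each endpoint to a unit vector on the sphere (x = cos φ cos λ, y = cos φ sin λ, z = sin φ).
The central angle between the endpoints is δ = arccos(p₁·p₂) ≈ 1.232 rad (70.6°). The total great-circle distance is δ·R ≈ 1.232 × 3440 ≈ 4239 nmi, so the target fraction is f = 3000/4239 ≈ 0.708.
Interpolate at f ≈ 0.708 with slerp weights a = sin((1−f)δ)/sin δ ≈ 0.374, b = sin(fδ)/sin δ ≈ 0.812.
p = a·p₁ + b·p₂ ≈ (-0.482, 0.863, -0.148); φ = arcsin(p_z) ≈ -8.54°, λ = atan2(p_y, p_x) ≈ 119.19°.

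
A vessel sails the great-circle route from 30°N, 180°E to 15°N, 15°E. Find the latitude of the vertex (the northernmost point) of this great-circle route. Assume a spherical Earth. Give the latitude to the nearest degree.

The great circle lies in the plane with unit normal n̂ = (p₁ × p₂)/|p₁ × p₂|.
Here n̂_z ≈ -0.295; the vertex latitude is φ_max = arccos|n̂_z| ≈ 72.9°.

≈ 73°N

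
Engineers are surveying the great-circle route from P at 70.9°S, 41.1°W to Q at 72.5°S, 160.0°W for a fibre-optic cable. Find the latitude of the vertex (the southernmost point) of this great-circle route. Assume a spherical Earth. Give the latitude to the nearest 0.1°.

The great circle lies in the plane with unit normal n̂ = (p₁ × p₂)/|p₁ × p₂|.
Here n̂_z ≈ -0.165; the vertex latitude is φ_max = arccos|n̂_z| ≈ 80.5°.
Check via Clairaut: cos φ_max = |cos φ₁| · sin C = cos(70.9°)·sin(149.6°) ≈ 0.165, again giving ≈ 80.5°.

≈ 80.5°S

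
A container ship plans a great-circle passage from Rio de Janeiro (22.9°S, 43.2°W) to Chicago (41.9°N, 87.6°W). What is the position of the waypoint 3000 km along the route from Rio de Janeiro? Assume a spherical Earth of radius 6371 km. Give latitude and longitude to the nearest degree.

The haversine formula gives a central angle δ ≈ 1.339 rad (76.7°) between the endpoints. The total great-circle distance is δ·R ≈ 1.339 × 6371 ≈ 8529 km, so the target fraction is f = 3000/8529 ≈ 0.352.
Interpolate at f ≈ 0.352 with slerp weights a = sin((1−f)δ)/sin δ ≈ 0.784, b = sin(fδ)/sin δ ≈ 0.466.
p = a·p₁ + b·p₂ ≈ (0.541, -0.841, 0.006); φ = arcsin(p_z) ≈ 0.36°, λ = atan2(p_y, p_x) ≈ -57.25°.

≈ (0°N, 57°W)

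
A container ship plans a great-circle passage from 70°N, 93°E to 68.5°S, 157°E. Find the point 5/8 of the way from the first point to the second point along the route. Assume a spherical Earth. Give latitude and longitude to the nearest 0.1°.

From cos δ = sin φ₁ sin φ₂ + cos φ₁ cos φ₂ cos Δλ, the central angle is δ ≈ 2.531 rad (145.0°).
Interpolate at f = 5/8 with slerp weights a = sin((1−f)δ)/sin δ ≈ 1.418, b = sin(fδ)/sin δ ≈ 1.744.
p = a·p₁ + b·p₂ ≈ (-0.614, 0.734, -0.290); φ = arcsin(p_z) ≈ -16.88°, λ = atan2(p_y, p_x) ≈ 129.90°.

≈ 16.9°S, 129.9°E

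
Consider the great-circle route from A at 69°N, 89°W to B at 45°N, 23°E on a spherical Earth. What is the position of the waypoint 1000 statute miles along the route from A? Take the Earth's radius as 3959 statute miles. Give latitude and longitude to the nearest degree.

≈ 73°N, 45°W

Write both endpoints as unit vectors p₁, p₂ with components (cos φ cos λ, cos φ sin λ, sin φ).
The central angle between the endpoints is δ = arccos(p₁·p₂) ≈ 0.970 rad (55.6°). The total great-circle distance is δ·R ≈ 0.970 × 3959 ≈ 3841 mi, so the target fraction is f = 1000/3841 ≈ 0.260.
Interpolate at f ≈ 0.260 with slerp weights a = sin((1−f)δ)/sin δ ≈ 0.797, b = sin(fδ)/sin δ ≈ 0.303.
p = a·p₁ + b·p₂ ≈ (0.202, -0.202, 0.958); φ = arcsin(p_z) ≈ 73.40°, λ = atan2(p_y, p_x) ≈ -44.96°.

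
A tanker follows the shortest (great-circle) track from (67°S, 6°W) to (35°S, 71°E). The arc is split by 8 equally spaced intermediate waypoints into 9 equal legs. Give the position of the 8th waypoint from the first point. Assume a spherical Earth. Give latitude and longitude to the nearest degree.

Write both endpoints as unit vectors p₁, p₂ with components (cos φ cos λ, cos φ sin λ, sin φ).
The central angle between the endpoints is δ = arccos(p₁·p₂) ≈ 0.927 rad (53.1°).
Interpolate at f = 8/9 with slerp weights a = sin((1−f)δ)/sin δ ≈ 0.129, b = sin(fδ)/sin δ ≈ 0.918.
p = a·p₁ + b·p₂ ≈ (0.295, 0.705, -0.645); φ = arcsin(p_z) ≈ -40.14°, λ = atan2(p_y, p_x) ≈ 67.33°.

≈ (40°S, 67°E)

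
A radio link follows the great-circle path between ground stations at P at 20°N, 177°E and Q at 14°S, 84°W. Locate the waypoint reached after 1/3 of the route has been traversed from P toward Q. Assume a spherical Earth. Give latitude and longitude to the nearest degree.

Convert each endpoint to a unit vector on the sphere (x = cos φ cos λ, y = cos φ sin λ, z = sin φ).
The central angle between the endpoints is δ = arccos(p₁·p₂) ≈ 1.798 rad (103.0°).
Interpolate at f = 1/3 with slerp weights a = sin((1−f)δ)/sin δ ≈ 0.956, b = sin(fδ)/sin δ ≈ 0.579.
p = a·p₁ + b·p₂ ≈ (-0.839, -0.512, 0.187); φ = arcsin(p_z) ≈ 10.78°, λ = atan2(p_y, p_x) ≈ -148.61°.

≈ 11°N, 149°W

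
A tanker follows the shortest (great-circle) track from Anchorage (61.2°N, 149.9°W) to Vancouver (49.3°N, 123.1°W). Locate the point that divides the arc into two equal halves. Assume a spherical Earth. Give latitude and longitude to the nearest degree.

Write both endpoints as unit vectors p₁, p₂ with components (cos φ cos λ, cos φ sin λ, sin φ).
The central angle between the endpoints is δ = arccos(p₁·p₂) ≈ 0.334 rad (19.1°).
Interpolate at f = 1/2 with slerp weights a = sin((1−f)δ)/sin δ ≈ 0.507, b = sin(fδ)/sin δ ≈ 0.507.
p = a·p₁ + b·p₂ ≈ (-0.392, -0.399, 0.829); φ = arcsin(p_z) ≈ 55.97°, λ = atan2(p_y, p_x) ≈ -134.45°.

≈ (56°N, 134°W)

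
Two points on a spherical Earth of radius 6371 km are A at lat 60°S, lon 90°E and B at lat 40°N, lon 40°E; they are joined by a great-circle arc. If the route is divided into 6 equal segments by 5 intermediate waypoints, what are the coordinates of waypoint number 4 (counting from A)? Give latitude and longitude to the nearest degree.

Write both endpoints as unit vectors p₁, p₂ with components (cos φ cos λ, cos φ sin λ, sin φ).
The central angle between the endpoints is δ = arccos(p₁·p₂) ≈ 1.886 rad (108.1°).
Interpolate at f = 4/6 with slerp weights a = sin((1−f)δ)/sin δ ≈ 0.619, b = sin(fδ)/sin δ ≈ 1.001.
p = a·p₁ + b·p₂ ≈ (0.587, 0.802, 0.107); φ = arcsin(p_z) ≈ 6.17°, λ = atan2(p_y, p_x) ≈ 53.79°.

≈ lat 6°N, lon 54°E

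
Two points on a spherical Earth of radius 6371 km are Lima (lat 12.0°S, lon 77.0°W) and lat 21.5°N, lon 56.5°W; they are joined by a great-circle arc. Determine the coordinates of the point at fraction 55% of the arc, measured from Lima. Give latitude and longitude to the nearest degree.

≈ lat 7°N, lon 66°W

Write both endpoints as unit vectors p₁, p₂ with components (cos φ cos λ, cos φ sin λ, sin φ).
The central angle between the endpoints is δ = arccos(p₁·p₂) ≈ 0.682 rad (39.1°).
Interpolate at f = 0.55 with slerp weights a = sin((1−f)δ)/sin δ ≈ 0.479, b = sin(fδ)/sin δ ≈ 0.581.
p = a·p₁ + b·p₂ ≈ (0.404, -0.908, 0.113); φ = arcsin(p_z) ≈ 6.51°, λ = atan2(p_y, p_x) ≈ -66.01°.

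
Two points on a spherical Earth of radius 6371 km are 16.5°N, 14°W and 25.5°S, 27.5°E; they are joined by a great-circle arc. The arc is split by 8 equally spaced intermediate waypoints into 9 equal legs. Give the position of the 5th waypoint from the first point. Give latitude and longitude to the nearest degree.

The haversine formula gives a central angle δ ≈ 1.017 rad (58.3°) between the endpoints.
Interpolate at f = 5/9 with slerp weights a = sin((1−f)δ)/sin δ ≈ 0.514, b = sin(fδ)/sin δ ≈ 0.630.
p = a·p₁ + b·p₂ ≈ (0.982, 0.143, -0.125); φ = arcsin(p_z) ≈ -7.19°, λ = atan2(p_y, p_x) ≈ 8.30°.

≈ 7°S, 8°E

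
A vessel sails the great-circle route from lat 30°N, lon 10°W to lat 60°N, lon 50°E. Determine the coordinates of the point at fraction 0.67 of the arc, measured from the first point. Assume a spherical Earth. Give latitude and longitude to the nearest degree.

≈ lat 54°N, lon 22°E

Write both endpoints as unit vectors p₁, p₂ with components (cos φ cos λ, cos φ sin λ, sin φ).
The central angle between the endpoints is δ = arccos(p₁·p₂) ≈ 0.864 rad (49.5°).
Interpolate at f = 0.67 with slerp weights a = sin((1−f)δ)/sin δ ≈ 0.370, b = sin(fδ)/sin δ ≈ 0.719.
p = a·p₁ + b·p₂ ≈ (0.547, 0.220, 0.808); φ = arcsin(p_z) ≈ 53.90°, λ = atan2(p_y, p_x) ≈ 21.92°.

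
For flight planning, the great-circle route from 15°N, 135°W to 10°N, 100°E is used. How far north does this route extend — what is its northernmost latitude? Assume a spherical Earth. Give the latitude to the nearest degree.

The great circle lies in the plane with unit normal n̂ = (p₁ × p₂)/|p₁ × p₂|.
Here n̂_z ≈ -0.900; the vertex latitude is φ_max = arccos|n̂_z| ≈ 25.8°.

≈ 26°N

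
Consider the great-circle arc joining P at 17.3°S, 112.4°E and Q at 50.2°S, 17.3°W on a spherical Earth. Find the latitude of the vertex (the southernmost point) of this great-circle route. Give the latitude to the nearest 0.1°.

The great circle lies in the plane with unit normal n̂ = (p₁ × p₂)/|p₁ × p₂|.
Here n̂_z ≈ -0.477; the vertex latitude is φ_max = arccos|n̂_z| ≈ 61.5°.
Check via Clairaut: cos φ_max = |cos φ₁| · sin C = cos(17.3°)·sin(150.1°) ≈ 0.477, again giving ≈ 61.5°.

≈ 61.5°S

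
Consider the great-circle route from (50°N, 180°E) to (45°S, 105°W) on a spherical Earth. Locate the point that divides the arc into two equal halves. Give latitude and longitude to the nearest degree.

Convert each endpoint to a unit vector on the sphere (x = cos φ cos λ, y = cos φ sin λ, z = sin φ).
The central angle between the endpoints is δ = arccos(p₁·p₂) ≈ 2.009 rad (115.1°).
Interpolate at f = 1/2 with slerp weights a = sin((1−f)δ)/sin δ ≈ 0.932, b = sin(fδ)/sin δ ≈ 0.932.
p = a·p₁ + b·p₂ ≈ (-0.769, -0.636, 0.055); φ = arcsin(p_z) ≈ 3.15°, λ = atan2(p_y, p_x) ≈ -140.41°.

≈ (3°N, 140°W)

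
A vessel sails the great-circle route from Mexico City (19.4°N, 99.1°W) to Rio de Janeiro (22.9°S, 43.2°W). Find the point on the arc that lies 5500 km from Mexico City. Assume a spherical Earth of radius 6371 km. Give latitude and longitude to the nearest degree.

≈ 11°S, 60°W

Write both endpoints as unit vectors p₁, p₂ with components (cos φ cos λ, cos φ sin λ, sin φ).
The central angle between the endpoints is δ = arccos(p₁·p₂) ≈ 1.205 rad (69.0°). The total great-circle distance is δ·R ≈ 1.205 × 6371 ≈ 7676 km, so the target fraction is f = 5500/7676 ≈ 0.717.
Interpolate at f ≈ 0.717 with slerp weights a = sin((1−f)δ)/sin δ ≈ 0.359, b = sin(fδ)/sin δ ≈ 0.814.
p = a·p₁ + b·p₂ ≈ (0.493, -0.847, -0.198); φ = arcsin(p_z) ≈ -11.39°, λ = atan2(p_y, p_x) ≈ -59.80°.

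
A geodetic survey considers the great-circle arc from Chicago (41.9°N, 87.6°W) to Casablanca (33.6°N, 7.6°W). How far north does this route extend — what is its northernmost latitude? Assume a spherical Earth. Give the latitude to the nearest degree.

The great circle lies in the plane with unit normal n̂ = (p₁ × p₂)/|p₁ × p₂|.
Here n̂_z ≈ +0.695; the vertex latitude is φ_max = arccos|n̂_z| ≈ 46.0°.
Check via Clairaut: cos φ_max = |cos φ₁| · sin C = cos(41.9°)·sin(69.0°) ≈ 0.695, again giving ≈ 46.0°.

≈ 46°N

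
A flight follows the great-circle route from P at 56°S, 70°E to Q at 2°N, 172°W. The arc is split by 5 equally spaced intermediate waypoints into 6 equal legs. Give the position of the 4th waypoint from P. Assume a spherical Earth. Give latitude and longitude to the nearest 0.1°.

Write both endpoints as unit vectors p₁, p₂ with components (cos φ cos λ, cos φ sin λ, sin φ).
The central angle between the endpoints is δ = arccos(p₁·p₂) ≈ 1.866 rad (106.9°).
Interpolate at f = 4/6 with slerp weights a = sin((1−f)δ)/sin δ ≈ 0.609, b = sin(fδ)/sin δ ≈ 0.990.
p = a·p₁ + b·p₂ ≈ (-0.863, 0.182, -0.470); φ = arcsin(p_z) ≈ -28.07°, λ = atan2(p_y, p_x) ≈ 168.07°.

≈ 28.1°S, 168.1°E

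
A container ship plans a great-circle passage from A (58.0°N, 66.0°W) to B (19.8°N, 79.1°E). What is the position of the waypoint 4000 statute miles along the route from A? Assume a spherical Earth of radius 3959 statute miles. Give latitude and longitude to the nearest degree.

Convert each endpoint to a unit vector on the sphere (x = cos φ cos λ, y = cos φ sin λ, z = sin φ).
The central angle between the endpoints is δ = arccos(p₁·p₂) ≈ 1.693 rad (97.0°). The total great-circle distance is δ·R ≈ 1.693 × 3959 ≈ 6702 mi, so the target fraction is f = 4000/6702 ≈ 0.597.
Interpolate at f ≈ 0.597 with slerp weights a = sin((1−f)δ)/sin δ ≈ 0.635, b = sin(fδ)/sin δ ≈ 0.853.
p = a·p₁ + b·p₂ ≈ (0.289, 0.481, 0.828); φ = arcsin(p_z) ≈ 55.88°, λ = atan2(p_y, p_x) ≈ 59.01°.

≈ (56°N, 59°E)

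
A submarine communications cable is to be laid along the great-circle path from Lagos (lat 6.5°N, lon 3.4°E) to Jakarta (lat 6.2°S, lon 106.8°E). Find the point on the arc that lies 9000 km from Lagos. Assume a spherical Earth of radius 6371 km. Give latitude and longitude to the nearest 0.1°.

≈ lat 3.7°S, lon 83.8°E

Write both endpoints as unit vectors p₁, p₂ with components (cos φ cos λ, cos φ sin λ, sin φ).
The central angle between the endpoints is δ = arccos(p₁·p₂) ≈ 1.814 rad (104.0°). The total great-circle distance is δ·R ≈ 1.814 × 6371 ≈ 11559 km, so the target fraction is f = 9000/11559 ≈ 0.779.
Interpolate at f ≈ 0.779 with slerp weights a = sin((1−f)δ)/sin δ ≈ 0.403, b = sin(fδ)/sin δ ≈ 1.018.
p = a·p₁ + b·p₂ ≈ (0.107, 0.992, -0.064); φ = arcsin(p_z) ≈ -3.69°, λ = atan2(p_y, p_x) ≈ 83.83°.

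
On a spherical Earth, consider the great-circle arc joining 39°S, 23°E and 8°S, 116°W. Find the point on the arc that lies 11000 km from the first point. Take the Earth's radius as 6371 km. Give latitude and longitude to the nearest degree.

≈ 24°S, 103°W

Convert each endpoint to a unit vector on the sphere (x = cos φ cos λ, y = cos φ sin λ, z = sin φ).
The central angle between the endpoints is δ = arccos(p₁·p₂) ≈ 2.087 rad (119.6°). The total great-circle distance is δ·R ≈ 2.087 × 6371 ≈ 13294 km, so the target fraction is f = 11000/13294 ≈ 0.827.
Interpolate at f ≈ 0.827 with slerp weights a = sin((1−f)δ)/sin δ ≈ 0.405, b = sin(fδ)/sin δ ≈ 1.136.
p = a·p₁ + b·p₂ ≈ (-0.203, -0.888, -0.413); φ = arcsin(p_z) ≈ -24.39°, λ = atan2(p_y, p_x) ≈ -102.90°.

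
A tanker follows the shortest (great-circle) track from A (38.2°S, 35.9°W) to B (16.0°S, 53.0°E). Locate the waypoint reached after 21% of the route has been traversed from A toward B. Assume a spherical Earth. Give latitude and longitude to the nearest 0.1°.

The haversine formula gives a central angle δ ≈ 1.385 rad (79.3°) between the endpoints.
Interpolate at f = 0.21 with slerp weights a = sin((1−f)δ)/sin δ ≈ 0.904, b = sin(fδ)/sin δ ≈ 0.292.
p = a·p₁ + b·p₂ ≈ (0.744, -0.193, -0.639); φ = arcsin(p_z) ≈ -39.75°, λ = atan2(p_y, p_x) ≈ -14.51°.

≈ (39.8°S, 14.5°W)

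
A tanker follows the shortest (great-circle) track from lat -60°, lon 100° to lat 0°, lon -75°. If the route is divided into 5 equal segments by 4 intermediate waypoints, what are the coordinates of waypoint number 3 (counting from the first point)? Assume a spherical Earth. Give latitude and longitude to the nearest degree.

The haversine formula gives a central angle δ ≈ 2.092 rad (119.9°) between the endpoints.
Interpolate at f = 3/5 with slerp weights a = sin((1−f)δ)/sin δ ≈ 0.856, b = sin(fδ)/sin δ ≈ 1.096.
p = a·p₁ + b·p₂ ≈ (0.209, -0.637, -0.742); φ = arcsin(p_z) ≈ -47.87°, λ = atan2(p_y, p_x) ≈ -71.81°.

≈ lat -48°, lon -72°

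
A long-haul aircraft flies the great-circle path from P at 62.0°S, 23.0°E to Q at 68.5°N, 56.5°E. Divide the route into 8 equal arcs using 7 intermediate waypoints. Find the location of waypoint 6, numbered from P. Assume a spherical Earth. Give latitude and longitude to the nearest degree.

≈ 36°N, 43°E

Write both endpoints as unit vectors p₁, p₂ with components (cos φ cos λ, cos φ sin λ, sin φ).
The central angle between the endpoints is δ = arccos(p₁·p₂) ≈ 2.316 rad (132.7°).
Interpolate at f = 6/8 with slerp weights a = sin((1−f)δ)/sin δ ≈ 0.744, b = sin(fδ)/sin δ ≈ 1.342.
p = a·p₁ + b·p₂ ≈ (0.593, 0.547, 0.591); φ = arcsin(p_z) ≈ 36.24°, λ = atan2(p_y, p_x) ≈ 42.66°.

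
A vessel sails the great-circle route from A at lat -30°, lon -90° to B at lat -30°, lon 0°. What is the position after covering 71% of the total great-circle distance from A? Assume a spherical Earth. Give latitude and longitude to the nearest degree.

≈ lat -37°, lon -25°

From cos δ = sin φ₁ sin φ₂ + cos φ₁ cos φ₂ cos Δλ, the central angle is δ ≈ 1.318 rad (75.5°).
Interpolate at f = 0.71 with slerp weights a = sin((1−f)δ)/sin δ ≈ 0.385, b = sin(fδ)/sin δ ≈ 0.832.
p = a·p₁ + b·p₂ ≈ (0.720, -0.334, -0.608); φ = arcsin(p_z) ≈ -37.47°, λ = atan2(p_y, p_x) ≈ -24.86°.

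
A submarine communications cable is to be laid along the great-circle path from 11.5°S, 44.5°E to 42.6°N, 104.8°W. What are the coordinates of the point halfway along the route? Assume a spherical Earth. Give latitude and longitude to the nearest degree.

≈ 43°N, 3°W

From cos δ = sin φ₁ sin φ₂ + cos φ₁ cos φ₂ cos Δλ, the central angle is δ ≈ 2.427 rad (139.0°).
Interpolate at f = 1/2 with slerp weights a = sin((1−f)δ)/sin δ ≈ 1.429, b = sin(fδ)/sin δ ≈ 1.429.
p = a·p₁ + b·p₂ ≈ (0.730, -0.035, 0.682); φ = arcsin(p_z) ≈ 43.03°, λ = atan2(p_y, p_x) ≈ -2.78°.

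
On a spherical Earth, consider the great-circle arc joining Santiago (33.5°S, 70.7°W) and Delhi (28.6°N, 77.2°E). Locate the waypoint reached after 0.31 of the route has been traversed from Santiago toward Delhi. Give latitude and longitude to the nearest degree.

Write both endpoints as unit vectors p₁, p₂ with components (cos φ cos λ, cos φ sin λ, sin φ).
The central angle between the endpoints is δ = arccos(p₁·p₂) ≈ 2.656 rad (152.2°).
Interpolate at f = 0.31 with slerp weights a = sin((1−f)δ)/sin δ ≈ 2.070, b = sin(fδ)/sin δ ≈ 1.572.
p = a·p₁ + b·p₂ ≈ (0.876, -0.283, -0.390); φ = arcsin(p_z) ≈ -22.96°, λ = atan2(p_y, p_x) ≈ -17.92°.

≈ (23°S, 18°W)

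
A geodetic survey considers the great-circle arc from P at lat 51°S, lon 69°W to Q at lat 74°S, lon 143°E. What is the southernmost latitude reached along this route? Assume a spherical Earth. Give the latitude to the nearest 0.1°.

≈ 83.4°S

The great circle lies in the plane with unit normal n̂ = (p₁ × p₂)/|p₁ × p₂|.
Here n̂_z ≈ -0.115; the vertex latitude is φ_max = arccos|n̂_z| ≈ 83.4°.
Check via Clairaut: cos φ_max = |cos φ₁| · sin C = cos(51.0°)·sin(169.5°) ≈ 0.115, again giving ≈ 83.4°.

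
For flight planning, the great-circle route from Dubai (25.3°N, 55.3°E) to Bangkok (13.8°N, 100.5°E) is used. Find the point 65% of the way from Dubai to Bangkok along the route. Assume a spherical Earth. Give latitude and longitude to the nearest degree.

≈ 19°N, 85°E

Write both endpoints as unit vectors p₁, p₂ with components (cos φ cos λ, cos φ sin λ, sin φ).
The central angle between the endpoints is δ = arccos(p₁·p₂) ≈ 0.766 rad (43.9°).
Interpolate at f = 0.65 with slerp weights a = sin((1−f)δ)/sin δ ≈ 0.382, b = sin(fδ)/sin δ ≈ 0.689.
p = a·p₁ + b·p₂ ≈ (0.075, 0.942, 0.328); φ = arcsin(p_z) ≈ 19.12°, λ = atan2(p_y, p_x) ≈ 85.46°.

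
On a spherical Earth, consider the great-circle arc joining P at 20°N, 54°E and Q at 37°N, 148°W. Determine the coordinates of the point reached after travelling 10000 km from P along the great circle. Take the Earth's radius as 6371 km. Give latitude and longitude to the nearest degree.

≈ 62°N, 173°W

From cos δ = sin φ₁ sin φ₂ + cos φ₁ cos φ₂ cos Δλ, the central angle is δ ≈ 2.083 rad (119.3°). The total great-circle distance is δ·R ≈ 2.083 × 6371 ≈ 13270 km, so the target fraction is f = 10000/13270 ≈ 0.754.
Interpolate at f ≈ 0.754 with slerp weights a = sin((1−f)δ)/sin δ ≈ 0.563, b = sin(fδ)/sin δ ≈ 1.147.
p = a·p₁ + b·p₂ ≈ (-0.466, -0.057, 0.883); φ = arcsin(p_z) ≈ 62.01°, λ = atan2(p_y, p_x) ≈ -172.99°.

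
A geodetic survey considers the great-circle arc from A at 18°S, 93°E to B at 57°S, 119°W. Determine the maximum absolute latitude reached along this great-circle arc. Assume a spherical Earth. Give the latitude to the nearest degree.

The great circle lies in the plane with unit normal n̂ = (p₁ × p₂)/|p₁ × p₂|.
Here n̂_z ≈ +0.279; the vertex latitude is φ_max = arccos|n̂_z| ≈ 73.8°.

≈ 74°S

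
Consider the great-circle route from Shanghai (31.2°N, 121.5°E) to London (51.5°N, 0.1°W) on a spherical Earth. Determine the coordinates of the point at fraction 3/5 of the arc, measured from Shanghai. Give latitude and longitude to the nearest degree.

Write both endpoints as unit vectors p₁, p₂ with components (cos φ cos λ, cos φ sin λ, sin φ).
The central angle between the endpoints is δ = arccos(p₁·p₂) ≈ 1.444 rad (82.7°).
Interpolate at f = 3/5 with slerp weights a = sin((1−f)δ)/sin δ ≈ 0.550, b = sin(fδ)/sin δ ≈ 0.768.
p = a·p₁ + b·p₂ ≈ (0.232, 0.401, 0.886); φ = arcsin(p_z) ≈ 62.42°, λ = atan2(p_y, p_x) ≈ 59.90°.

≈ 62°N, 60°E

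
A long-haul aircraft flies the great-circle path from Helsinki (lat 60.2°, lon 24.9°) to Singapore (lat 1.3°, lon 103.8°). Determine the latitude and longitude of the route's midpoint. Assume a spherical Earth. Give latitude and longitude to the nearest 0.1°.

≈ lat 36.6°, lon 79.8°

Convert each endpoint to a unit vector on the sphere (x = cos φ cos λ, y = cos φ sin λ, z = sin φ).
The central angle between the endpoints is δ = arccos(p₁·p₂) ≈ 1.455 rad (83.4°).
Interpolate at f = 1/2 with slerp weights a = sin((1−f)δ)/sin δ ≈ 0.670, b = sin(fδ)/sin δ ≈ 0.670.
p = a·p₁ + b·p₂ ≈ (0.142, 0.790, 0.596); φ = arcsin(p_z) ≈ 36.60°, λ = atan2(p_y, p_x) ≈ 79.80°.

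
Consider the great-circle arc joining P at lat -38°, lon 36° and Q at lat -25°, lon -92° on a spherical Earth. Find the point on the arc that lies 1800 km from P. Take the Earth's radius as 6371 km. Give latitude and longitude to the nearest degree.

Write both endpoints as unit vectors p₁, p₂ with components (cos φ cos λ, cos φ sin λ, sin φ).
The central angle between the endpoints is δ = arccos(p₁·p₂) ≈ 1.751 rad (100.3°). The total great-circle distance is δ·R ≈ 1.751 × 6371 ≈ 11157 km, so the target fraction is f = 1800/11157 ≈ 0.161.
Interpolate at f ≈ 0.161 with slerp weights a = sin((1−f)δ)/sin δ ≈ 1.011, b = sin(fδ)/sin δ ≈ 0.283.
p = a·p₁ + b·p₂ ≈ (0.636, 0.212, -0.742); φ = arcsin(p_z) ≈ -47.93°, λ = atan2(p_y, p_x) ≈ 18.42°.

≈ lat -48°, lon 18°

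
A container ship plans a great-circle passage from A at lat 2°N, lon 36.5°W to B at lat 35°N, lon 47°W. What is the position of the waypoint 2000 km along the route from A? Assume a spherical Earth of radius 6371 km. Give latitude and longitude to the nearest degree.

Write both endpoints as unit vectors p₁, p₂ with components (cos φ cos λ, cos φ sin λ, sin φ).
The central angle between the endpoints is δ = arccos(p₁·p₂) ≈ 0.601 rad (34.4°). The total great-circle distance is δ·R ≈ 0.601 × 6371 ≈ 3827 km, so the target fraction is f = 2000/3827 ≈ 0.523.
Interpolate at f ≈ 0.523 with slerp weights a = sin((1−f)δ)/sin δ ≈ 0.500, b = sin(fδ)/sin δ ≈ 0.546.
p = a·p₁ + b·p₂ ≈ (0.707, -0.625, 0.331); φ = arcsin(p_z) ≈ 19.32°, λ = atan2(p_y, p_x) ≈ -41.46°.

≈ lat 19°N, lon 41°W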